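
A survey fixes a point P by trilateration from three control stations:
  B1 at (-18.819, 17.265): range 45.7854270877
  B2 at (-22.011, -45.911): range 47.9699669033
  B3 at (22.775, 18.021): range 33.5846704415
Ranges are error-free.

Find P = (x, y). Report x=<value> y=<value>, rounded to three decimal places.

eq1: (x + 18.819)² + (y − 17.265)² = 45.7854270877²
eq2: (x + 22.011)² + (y + 45.911)² = 47.9699669033²
eq3: (x − 22.775)² + (y − 18.021)² = 33.5846704415²
eq3−eq1, eq3−eq2 (x²,y² cancel):
  -83.188·x − 1.512·y = -1159.597325
  -89.572·x − 127.864·y = 575.659340
det = -83.188·-127.864 − -1.512·-89.572 = 10501.317568
x = (-1159.597325·-127.864 − -1.512·575.659340) / 10501.317568 = 14.202137
y = (-83.188·575.659340 − -1159.597325·-89.572) / 10501.317568 = -14.451082

x=14.202 y=-14.451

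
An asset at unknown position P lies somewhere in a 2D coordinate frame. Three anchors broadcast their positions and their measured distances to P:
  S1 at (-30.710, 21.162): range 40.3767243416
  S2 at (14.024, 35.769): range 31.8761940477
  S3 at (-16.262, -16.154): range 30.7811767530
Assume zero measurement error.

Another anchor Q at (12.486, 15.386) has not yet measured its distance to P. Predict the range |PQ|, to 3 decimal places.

eq1: (x + 30.710)² + (y − 21.162)² = 40.3767243416²
eq2: (x − 14.024)² + (y − 35.769)² = 31.8761940477²
eq3: (x + 16.262)² + (y + 16.154)² = 30.7811767530²
eq2−eq1, eq2−eq3 (x²,y² cancel):
  -89.468·x − 29.214·y = -699.347715
  -60.572·x − 103.846·y = -882.078672
det = -89.468·-103.846 − -29.214·-60.572 = 7521.343520
x = (-699.347715·-103.846 − -29.214·-882.078672) / 7521.343520 = 6.229660
y = (-89.468·-882.078672 − -699.347715·-60.572) / 7521.343520 = 4.860425
|P − Q| = √((6.229660 − 12.486)² + (4.860425 − 15.386)²) = 12.244571

12.245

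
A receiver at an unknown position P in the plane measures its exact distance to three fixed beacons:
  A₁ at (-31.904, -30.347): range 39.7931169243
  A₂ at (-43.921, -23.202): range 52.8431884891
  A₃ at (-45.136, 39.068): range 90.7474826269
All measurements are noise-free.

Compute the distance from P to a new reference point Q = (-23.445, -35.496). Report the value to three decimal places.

eq1: (x + 31.904)² + (y + 30.347)² = 39.7931169243²
eq2: (x + 43.921)² + (y + 23.202)² = 52.8431884891²
eq3: (x + 45.136)² + (y − 39.068)² = 90.7474826269²
eq3−eq1, eq3−eq2 (x²,y² cancel):
  26.464·x − 138.830·y = 5026.851954
  2.430·x − 124.540·y = 4346.522958
det = 26.464·-124.540 − -138.830·2.430 = -2958.469660
x = (5026.851954·-124.540 − -138.830·4346.522958) / -2958.469660 = 7.644614
y = (26.464·4346.522958 − 5026.851954·2.430) / -2958.469660 = -34.751458
|P − Q| = √((7.644614 − -23.445)² + (-34.751458 − -35.496)²) = 31.098528

31.099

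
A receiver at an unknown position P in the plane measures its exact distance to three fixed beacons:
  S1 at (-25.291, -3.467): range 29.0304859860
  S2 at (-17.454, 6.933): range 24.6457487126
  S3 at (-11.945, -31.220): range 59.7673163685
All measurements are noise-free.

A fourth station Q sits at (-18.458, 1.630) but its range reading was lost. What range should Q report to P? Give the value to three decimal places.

27.895

eq1: (x + 25.291)² + (y + 3.467)² = 29.0304859860²
eq2: (x + 17.454)² + (y − 6.933)² = 24.6457487126²
eq3: (x + 11.945)² + (y + 31.220)² = 59.7673163685²
eq2−eq1, eq2−eq3 (x²,y² cancel):
  -15.674·x − 20.800·y = 63.589978
  11.018·x − 76.306·y = -2200.056356
det = -15.674·-76.306 − -20.800·11.018 = 1425.194644
x = (63.589978·-76.306 − -20.800·-2200.056356) / 1425.194644 = -35.513373
y = (-15.674·-2200.056356 − 63.589978·11.018) / 1425.194644 = 23.704165
|P − Q| = √((-35.513373 − -18.458)² + (23.704165 − 1.630)²) = 27.895421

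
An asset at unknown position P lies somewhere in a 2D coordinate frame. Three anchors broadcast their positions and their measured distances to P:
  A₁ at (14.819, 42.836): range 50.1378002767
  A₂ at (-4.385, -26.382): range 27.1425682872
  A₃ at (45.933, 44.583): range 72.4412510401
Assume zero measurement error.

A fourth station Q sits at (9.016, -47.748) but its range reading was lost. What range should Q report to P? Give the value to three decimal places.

eq1: (x − 14.819)² + (y − 42.836)² = 50.1378002767²
eq2: (x + 4.385)² + (y + 26.382)² = 27.1425682872²
eq3: (x − 45.933)² + (y − 44.583)² = 72.4412510401²
eq3−eq1, eq3−eq2 (x²,y² cancel):
  -62.228·x − 3.494·y = 690.977115
  -100.636·x − 141.930·y = 1128.769610
det = -62.228·-141.930 − -3.494·-100.636 = 8480.397856
x = (690.977115·-141.930 − -3.494·1128.769610) / 8480.397856 = -11.099298
y = (-62.228·1128.769610 − 690.977115·-100.636) / 8480.397856 = -0.083003
|P − Q| = √((-11.099298 − 9.016)² + (-0.083003 − -47.748)²) = 51.735646

51.736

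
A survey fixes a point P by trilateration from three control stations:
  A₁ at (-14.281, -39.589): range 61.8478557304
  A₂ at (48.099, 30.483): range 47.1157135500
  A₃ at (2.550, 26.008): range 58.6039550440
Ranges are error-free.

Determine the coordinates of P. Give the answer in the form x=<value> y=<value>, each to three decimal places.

eq1: (x + 14.281)² + (y + 39.589)² = 61.8478557304²
eq2: (x − 48.099)² + (y − 30.483)² = 47.1157135500²
eq3: (x − 2.550)² + (y − 26.008)² = 58.6039550440²
eq1−eq2, eq1−eq3 (x²,y² cancel):
  124.760·x + 140.144·y = 3076.758003
  33.662·x + 131.194·y = -697.583606
det = 124.760·131.194 − 140.144·33.662 = 11650.236112
x = (3076.758003·131.194 − 140.144·-697.583606) / 11650.236112 = 43.038986
y = (124.760·-697.583606 − 3076.758003·33.662) / 11650.236112 = -16.360214

x=43.039 y=-16.360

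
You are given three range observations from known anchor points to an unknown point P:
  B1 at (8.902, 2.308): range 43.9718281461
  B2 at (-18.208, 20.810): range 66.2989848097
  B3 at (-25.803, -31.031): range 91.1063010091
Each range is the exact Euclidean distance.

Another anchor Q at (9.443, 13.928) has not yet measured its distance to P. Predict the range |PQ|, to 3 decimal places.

39.525

eq1: (x − 8.902)² + (y − 2.308)² = 43.9718281461²
eq2: (x + 18.208)² + (y − 20.810)² = 66.2989848097²
eq3: (x + 25.803)² + (y + 31.031)² = 91.1063010091²
eq3−eq1, eq3−eq2 (x²,y² cancel):
  69.410·x + 66.678·y = 4822.691111
  15.190·x + 103.682·y = 3040.672291
det = 69.410·103.682 − 66.678·15.190 = 6183.728800
x = (4822.691111·103.682 − 66.678·3040.672291) / 6183.728800 = 48.074604
y = (69.410·3040.672291 − 4822.691111·15.190) / 6183.728800 = 22.283705
|P − Q| = √((48.074604 − 9.443)² + (22.283705 − 13.928)²) = 39.524911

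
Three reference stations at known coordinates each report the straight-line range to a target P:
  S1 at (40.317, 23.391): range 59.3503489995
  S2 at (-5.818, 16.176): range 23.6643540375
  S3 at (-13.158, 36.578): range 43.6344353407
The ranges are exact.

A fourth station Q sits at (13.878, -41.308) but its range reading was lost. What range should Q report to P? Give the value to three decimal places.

eq1: (x − 40.317)² + (y − 23.391)² = 59.3503489995²
eq2: (x + 5.818)² + (y − 16.176)² = 23.6643540375²
eq3: (x + 13.158)² + (y − 36.578)² = 43.6344353407²
eq2−eq1, eq2−eq3 (x²,y² cancel):
  92.270·x + 14.430·y = -1085.375004
  -14.680·x + 40.804·y = -128.391347
det = 92.270·40.804 − 14.430·-14.680 = 3976.817480
x = (-1085.375004·40.804 − 14.430·-128.391347) / 3976.817480 = -10.670581
y = (92.270·-128.391347 − -1085.375004·-14.680) / 3976.817480 = -6.985479
|P − Q| = √((-10.670581 − 13.878)² + (-6.985479 − -41.308)²) = 42.197966

42.198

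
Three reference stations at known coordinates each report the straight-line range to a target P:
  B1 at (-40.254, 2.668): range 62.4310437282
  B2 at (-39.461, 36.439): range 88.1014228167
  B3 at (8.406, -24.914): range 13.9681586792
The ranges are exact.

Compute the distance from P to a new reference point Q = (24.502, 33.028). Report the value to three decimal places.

74.007

eq1: (x + 40.254)² + (y − 2.668)² = 62.4310437282²
eq2: (x + 39.461)² + (y − 36.439)² = 88.1014228167²
eq3: (x − 8.406)² + (y + 24.914)² = 13.9681586792²
eq2−eq3, eq2−eq1 (x²,y² cancel):
  95.734·x − 122.706·y = 5373.148235
  -1.586·x − 67.542·y = 2606.756979
det = 95.734·-67.542 − -122.706·-1.586 = -6660.677544
x = (5373.148235·-67.542 − -122.706·2606.756979) / -6660.677544 = 6.463075
y = (95.734·2606.756979 − 5373.148235·-1.586) / -6660.677544 = -38.746371
|P − Q| = √((6.463075 − 24.502)² + (-38.746371 − 33.028)²) = 74.006508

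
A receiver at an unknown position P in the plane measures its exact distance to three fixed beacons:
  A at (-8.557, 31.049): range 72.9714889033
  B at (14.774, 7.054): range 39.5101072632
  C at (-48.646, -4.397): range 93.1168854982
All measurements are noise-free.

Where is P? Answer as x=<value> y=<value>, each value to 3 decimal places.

eq1: (x + 8.557)² + (y − 31.049)² = 72.9714889033²
eq2: (x − 14.774)² + (y − 7.054)² = 39.5101072632²
eq3: (x + 48.646)² + (y + 4.397)² = 93.1168854982²
eq1−eq2, eq1−eq3 (x²,y² cancel):
  46.662·x − 47.990·y = 2994.556959
  -80.178·x − 70.892·y = -1997.411897
det = 46.662·-70.892 − -47.990·-80.178 = -7155.704724
x = (2994.556959·-70.892 − -47.990·-1997.411897) / -7155.704724 = 43.062974
y = (46.662·-1997.411897 − 2994.556959·-80.178) / -7155.704724 = -20.528286

x=43.063 y=-20.528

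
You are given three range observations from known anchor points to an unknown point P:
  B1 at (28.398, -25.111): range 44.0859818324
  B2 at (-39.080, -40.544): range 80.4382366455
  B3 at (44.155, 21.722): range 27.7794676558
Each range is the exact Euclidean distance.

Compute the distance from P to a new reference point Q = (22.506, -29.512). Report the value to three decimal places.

eq1: (x − 28.398)² + (y + 25.111)² = 44.0859818324²
eq2: (x + 39.080)² + (y + 40.544)² = 80.4382366455²
eq3: (x − 44.155)² + (y − 21.722)² = 27.7794676558²
eq2−eq1, eq2−eq3 (x²,y² cancel):
  134.956·x + 30.866·y = 2792.682510
  166.470·x + 124.532·y = 4949.058064
det = 134.956·124.532 − 30.866·166.470 = 11668.077572
x = (2792.682510·124.532 − 30.866·4949.058064) / 11668.077572 = 16.714040
y = (134.956·4949.058064 − 2792.682510·166.470) / 11668.077572 = 17.398515
|P − Q| = √((16.714040 − 22.506)² + (17.398515 − -29.512)²) = 47.266724

47.267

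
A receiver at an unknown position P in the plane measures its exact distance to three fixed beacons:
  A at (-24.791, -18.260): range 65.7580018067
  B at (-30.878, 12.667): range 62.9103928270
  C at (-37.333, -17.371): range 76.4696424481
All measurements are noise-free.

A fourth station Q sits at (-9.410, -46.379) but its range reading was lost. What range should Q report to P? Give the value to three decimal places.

eq1: (x + 24.791)² + (y + 18.260)² = 65.7580018067²
eq2: (x + 30.878)² + (y − 12.667)² = 62.9103928270²
eq3: (x + 37.333)² + (y + 17.371)² = 76.4696424481²
eq1−eq3, eq1−eq2 (x²,y² cancel):
  -25.084·x + 1.778·y = -776.008166
  -12.174·x + 61.854·y = 532.279768
det = -25.084·61.854 − 1.778·-12.174 = -1529.900364
x = (-776.008166·61.854 − 1.778·532.279768) / -1529.900364 = 31.992673
y = (-25.084·532.279768 − -776.008166·-12.174) / -1529.900364 = 14.902166
|P − Q| = √((31.992673 − -9.410)² + (14.902166 − -46.379)²) = 73.956492

73.956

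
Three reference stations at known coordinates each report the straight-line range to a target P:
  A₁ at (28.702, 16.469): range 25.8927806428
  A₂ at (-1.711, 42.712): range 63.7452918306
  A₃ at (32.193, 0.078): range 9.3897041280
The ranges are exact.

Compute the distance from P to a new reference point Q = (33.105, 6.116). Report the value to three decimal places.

eq1: (x − 28.702)² + (y − 16.469)² = 25.8927806428²
eq2: (x + 1.711)² + (y − 42.712)² = 63.7452918306²
eq3: (x − 32.193)² + (y − 0.078)² = 9.3897041280²
eq1−eq3, eq1−eq2 (x²,y² cancel):
  6.982·x − 32.782·y = 523.632114
  -60.826·x + 52.486·y = -2660.816441
det = 6.982·52.486 − -32.782·-60.826 = -1627.540680
x = (523.632114·52.486 − -32.782·-2660.816441) / -1627.540680 = 36.707856
y = (6.982·-2660.816441 − 523.632114·-60.826) / -1627.540680 = -8.155020
|P − Q| = √((36.707856 − 33.105)² + (-8.155020 − 6.116)²) = 14.718783

14.719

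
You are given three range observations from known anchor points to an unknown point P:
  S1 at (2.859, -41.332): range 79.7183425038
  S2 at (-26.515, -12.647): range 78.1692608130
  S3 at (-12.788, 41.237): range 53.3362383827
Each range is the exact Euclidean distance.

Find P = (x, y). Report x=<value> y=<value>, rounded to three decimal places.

x=39.261 y=29.590

eq1: (x − 2.859)² + (y + 41.332)² = 79.7183425038²
eq2: (x + 26.515)² + (y + 12.647)² = 78.1692608130²
eq3: (x + 12.788)² + (y − 41.237)² = 53.3362383827²
eq3−eq1, eq3−eq2 (x²,y² cancel):
  31.294·x − 165.138·y = -3657.774815
  -27.454·x − 107.768·y = -4266.710290
det = 31.294·-107.768 − -165.138·-27.454 = -7906.190444
x = (-3657.774815·-107.768 − -165.138·-4266.710290) / -7906.190444 = 39.260998
y = (31.294·-4266.710290 − -3657.774815·-27.454) / -7906.190444 = 29.589849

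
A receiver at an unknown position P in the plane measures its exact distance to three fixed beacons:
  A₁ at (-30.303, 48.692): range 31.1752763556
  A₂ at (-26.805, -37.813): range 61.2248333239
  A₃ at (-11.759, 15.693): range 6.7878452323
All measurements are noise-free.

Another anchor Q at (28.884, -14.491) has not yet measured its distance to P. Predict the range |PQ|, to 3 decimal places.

56.413

eq1: (x + 30.303)² + (y − 48.692)² = 31.1752763556²
eq2: (x + 26.805)² + (y + 37.813)² = 61.2248333239²
eq3: (x + 11.759)² + (y − 15.693)² = 6.7878452323²
eq3−eq1, eq3−eq2 (x²,y² cancel):
  -37.088·x + 65.998·y = 1978.815330
  -30.092·x − 107.012·y = -1938.618709
det = -37.088·-107.012 − 65.998·-30.092 = 5954.872872
x = (1978.815330·-107.012 − 65.998·-1938.618709) / 5954.872872 = -14.074529
y = (-37.088·-1938.618709 − 1978.815330·-30.092) / 5954.872872 = 22.073687
|P − Q| = √((-14.074529 − 28.884)² + (22.073687 − -14.491)²) = 56.412867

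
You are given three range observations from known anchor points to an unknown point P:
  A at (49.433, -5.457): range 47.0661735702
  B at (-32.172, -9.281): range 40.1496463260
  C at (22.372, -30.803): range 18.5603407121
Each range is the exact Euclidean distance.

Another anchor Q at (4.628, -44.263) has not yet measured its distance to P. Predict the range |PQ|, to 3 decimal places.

21.548

eq1: (x − 49.433)² + (y + 5.457)² = 47.0661735702²
eq2: (x + 32.172)² + (y + 9.281)² = 40.1496463260²
eq3: (x − 22.372)² + (y + 30.803)² = 18.5603407121²
eq2−eq1, eq2−eq3 (x²,y² cancel):
  163.210·x + 7.648·y = 748.995199
  109.088·x − 43.044·y = 1595.664501
det = 163.210·-43.044 − 7.648·109.088 = -7859.516264
x = (748.995199·-43.044 − 7.648·1595.664501) / -7859.516264 = 5.654724
y = (163.210·1595.664501 − 748.995199·109.088) / -7859.516264 = -22.739569
|P − Q| = √((5.654724 − 4.628)² + (-22.739569 − -44.263)²) = 21.547905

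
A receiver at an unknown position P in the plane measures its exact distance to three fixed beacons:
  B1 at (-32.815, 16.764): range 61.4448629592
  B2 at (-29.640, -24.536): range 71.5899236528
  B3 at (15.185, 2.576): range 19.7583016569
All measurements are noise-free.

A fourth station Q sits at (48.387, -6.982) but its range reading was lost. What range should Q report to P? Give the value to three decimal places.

31.115

eq1: (x + 32.815)² + (y − 16.764)² = 61.4448629592²
eq2: (x + 29.640)² + (y + 24.536)² = 71.5899236528²
eq3: (x − 15.185)² + (y − 2.576)² = 19.7583016569²
eq3−eq1, eq3−eq2 (x²,y² cancel):
  -96.000·x + 28.376·y = -2264.444780
  -89.650·x − 54.224·y = -3491.401789
det = -96.000·-54.224 − 28.376·-89.650 = 7749.412400
x = (-2264.444780·-54.224 − 28.376·-3491.401789) / 7749.412400 = 28.629173
y = (-96.000·-3491.401789 − -2264.444780·-89.650) / 7749.412400 = 17.055112
|P − Q| = √((28.629173 − 48.387)² + (17.055112 − -6.982)²) = 31.115181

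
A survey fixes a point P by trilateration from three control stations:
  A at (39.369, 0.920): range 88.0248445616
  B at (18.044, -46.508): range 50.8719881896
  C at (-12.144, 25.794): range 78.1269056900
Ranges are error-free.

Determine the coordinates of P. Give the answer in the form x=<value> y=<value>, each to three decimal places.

x=-32.736 y=-49.570

eq1: (x − 39.369)² + (y − 0.920)² = 88.0248445616²
eq2: (x − 18.044)² + (y + 46.508)² = 50.8719881896²
eq3: (x + 12.144)² + (y − 25.794)² = 78.1269056900²
eq1−eq3, eq1−eq2 (x²,y² cancel):
  -103.026·x + 49.748·y = 906.602478
  -42.650·x − 94.856·y = 6098.229517
det = -103.026·-94.856 − 49.748·-42.650 = 11894.386456
x = (906.602478·-94.856 − 49.748·6098.229517) / 11894.386456 = -32.735729
y = (-103.026·6098.229517 − 906.602478·-42.650) / 11894.386456 = -49.570409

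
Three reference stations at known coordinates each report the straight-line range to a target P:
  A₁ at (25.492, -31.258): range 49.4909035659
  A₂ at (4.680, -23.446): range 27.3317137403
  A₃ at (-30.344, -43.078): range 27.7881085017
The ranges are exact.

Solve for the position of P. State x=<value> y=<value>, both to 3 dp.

x=-21.791 y=-16.639

eq1: (x − 25.492)² + (y + 31.258)² = 49.4909035659²
eq2: (x − 4.680)² + (y + 23.446)² = 27.3317137403²
eq3: (x + 30.344)² + (y + 43.078)² = 27.7881085017²
eq1−eq2, eq1−eq3 (x²,y² cancel):
  -41.624·x + 15.624·y = 647.039648
  -111.672·x − 23.640·y = 2826.738354
det = -41.624·-23.640 − 15.624·-111.672 = 2728.754688
x = (647.039648·-23.640 − 15.624·2826.738354) / 2728.754688 = -21.790518
y = (-41.624·2826.738354 − 647.039648·-111.672) / 2728.754688 = -16.639072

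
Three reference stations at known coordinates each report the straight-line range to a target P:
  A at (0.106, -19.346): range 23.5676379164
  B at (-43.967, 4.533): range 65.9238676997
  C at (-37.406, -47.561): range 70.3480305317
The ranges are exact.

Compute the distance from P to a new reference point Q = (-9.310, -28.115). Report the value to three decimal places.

eq1: (x − 0.106)² + (y + 19.346)² = 23.5676379164²
eq2: (x + 43.967)² + (y − 4.533)² = 65.9238676997²
eq3: (x + 37.406)² + (y + 47.561)² = 70.3480305317²
eq3−eq1, eq3−eq2 (x²,y² cancel):
  75.024·x + 56.430·y = 1106.433238
  -13.122·x + 104.188·y = -1104.723312
det = 75.024·104.188 − 56.430·-13.122 = 8557.074972
x = (1106.433238·104.188 − 56.430·-1104.723312) / 8557.074972 = 20.756696
y = (75.024·-1104.723312 − 1106.433238·-13.122) / 8557.074972 = -7.988962
|P − Q| = √((20.756696 − -9.310)² + (-7.988962 − -28.115)²) = 36.180984

36.181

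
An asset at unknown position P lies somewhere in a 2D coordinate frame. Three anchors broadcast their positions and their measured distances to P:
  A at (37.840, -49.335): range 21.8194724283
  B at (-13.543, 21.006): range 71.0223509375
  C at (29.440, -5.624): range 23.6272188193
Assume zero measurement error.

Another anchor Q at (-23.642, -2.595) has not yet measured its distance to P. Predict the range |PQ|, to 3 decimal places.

eq1: (x − 37.840)² + (y + 49.335)² = 21.8194724283²
eq2: (x + 13.543)² + (y − 21.006)² = 71.0223509375²
eq3: (x − 29.440)² + (y + 5.624)² = 23.6272188193²
eq1−eq3, eq1−eq2 (x²,y² cancel):
  -16.800·x + 87.422·y = -3049.620941
  -102.766·x + 140.682·y = -7809.227896
det = -16.800·140.682 − 87.422·-102.766 = 6620.551652
x = (-3049.620941·140.682 − 87.422·-7809.227896) / 6620.551652 = 38.315772
y = (-16.800·-7809.227896 − -3049.620941·-102.766) / 6620.551652 = -27.520715
|P − Q| = √((38.315772 − -23.642)² + (-27.520715 − -2.595)²) = 66.783657

66.784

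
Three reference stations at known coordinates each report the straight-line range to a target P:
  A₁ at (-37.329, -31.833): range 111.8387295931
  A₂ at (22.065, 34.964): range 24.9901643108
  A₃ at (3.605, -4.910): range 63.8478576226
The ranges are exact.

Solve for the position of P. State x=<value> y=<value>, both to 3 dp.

x=45.693 y=43.102

eq1: (x + 37.329)² + (y + 31.833)² = 111.8387295931²
eq2: (x − 22.065)² + (y − 34.964)² = 24.9901643108²
eq3: (x − 3.605)² + (y + 4.910)² = 63.8478576226²
eq2−eq1, eq2−eq3 (x²,y² cancel):
  -118.788·x − 133.594·y = -11185.944516
  -36.920·x − 79.748·y = -5124.282007
det = -118.788·-79.748 − -133.594·-36.920 = 4540.814944
x = (-11185.944516·-79.748 − -133.594·-5124.282007) / 4540.814944 = 45.692981
y = (-118.788·-5124.282007 − -11185.944516·-36.920) / 4540.814944 = 43.101985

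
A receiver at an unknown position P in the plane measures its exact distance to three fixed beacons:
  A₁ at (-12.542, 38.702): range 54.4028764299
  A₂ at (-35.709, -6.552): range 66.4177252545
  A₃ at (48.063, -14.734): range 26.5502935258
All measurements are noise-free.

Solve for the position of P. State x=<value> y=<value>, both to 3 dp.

eq1: (x + 12.542)² + (y − 38.702)² = 54.4028764299²
eq2: (x + 35.709)² + (y + 6.552)² = 66.4177252545²
eq3: (x − 48.063)² + (y + 14.734)² = 26.5502935258²
eq3−eq2, eq3−eq1 (x²,y² cancel):
  -167.544·x + 16.364·y = -4915.477482
  -121.210·x + 106.872·y = -3126.751035
det = -167.544·106.872 − 16.364·-121.210 = -15922.281928
x = (-4915.477482·106.872 − 16.364·-3126.751035) / -15922.281928 = 29.779699
y = (-167.544·-3126.751035 − -4915.477482·-121.210) / -15922.281928 = 4.517986

x=29.780 y=4.518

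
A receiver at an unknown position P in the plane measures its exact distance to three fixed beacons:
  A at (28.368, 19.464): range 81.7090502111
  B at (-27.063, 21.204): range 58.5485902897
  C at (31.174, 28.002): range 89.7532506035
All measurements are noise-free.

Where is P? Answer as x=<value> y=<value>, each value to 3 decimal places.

eq1: (x − 28.368)² + (y − 19.464)² = 81.7090502111²
eq2: (x + 27.063)² + (y − 21.204)² = 58.5485902897²
eq3: (x − 31.174)² + (y − 28.002)² = 89.7532506035²
eq1−eq2, eq1−eq3 (x²,y² cancel):
  -110.862·x + 3.480·y = 3246.856326
  5.612·x + 17.076·y = -806.937547
det = -110.862·17.076 − 3.480·5.612 = -1912.609272
x = (3246.856326·17.076 − 3.480·-806.937547) / -1912.609272 = -30.456540
y = (-110.862·-806.937547 − 3246.856326·5.612) / -1912.609272 = -37.246161

x=-30.457 y=-37.246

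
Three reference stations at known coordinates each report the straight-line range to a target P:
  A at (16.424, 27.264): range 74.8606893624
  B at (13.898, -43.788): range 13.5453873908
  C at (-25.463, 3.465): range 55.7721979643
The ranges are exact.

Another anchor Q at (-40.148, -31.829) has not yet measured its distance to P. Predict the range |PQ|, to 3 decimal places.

eq1: (x − 16.424)² + (y − 27.264)² = 74.8606893624²
eq2: (x − 13.898)² + (y + 43.788)² = 13.5453873908²
eq3: (x + 25.463)² + (y − 3.465)² = 55.7721979643²
eq3−eq1, eq3−eq2 (x²,y² cancel):
  83.774·x + 47.598·y = -2140.881868
  78.722·x − 94.506·y = 4377.233300
det = 83.774·-94.506 − 47.598·78.722 = -11664.155400
x = (-2140.881868·-94.506 − 47.598·4377.233300) / -11664.155400 = 0.516228
y = (83.774·4377.233300 − -2140.881868·78.722) / -11664.155400 = -45.886978
|P − Q| = √((0.516228 − -40.148)² + (-45.886978 − -31.829)²) = 43.025646

43.026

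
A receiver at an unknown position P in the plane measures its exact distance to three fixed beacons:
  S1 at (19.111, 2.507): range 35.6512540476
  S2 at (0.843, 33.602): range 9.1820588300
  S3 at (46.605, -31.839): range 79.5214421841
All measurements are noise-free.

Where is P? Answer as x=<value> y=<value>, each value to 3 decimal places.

x=-6.156 y=27.658

eq1: (x − 19.111)² + (y − 2.507)² = 35.6512540476²
eq2: (x − 0.843)² + (y − 33.602)² = 9.1820588300²
eq3: (x − 46.605)² + (y + 31.839)² = 79.5214421841²
eq1−eq2, eq1−eq3 (x²,y² cancel):
  -36.536·x + 62.190·y = 1944.991394
  54.988·x − 68.692·y = -2238.415276
det = -36.536·-68.692 − 62.190·54.988 = -909.972808
x = (1944.991394·-68.692 − 62.190·-2238.415276) / -909.972808 = -6.155895
y = (-36.536·-2238.415276 − 1944.991394·54.988) / -909.972808 = 27.658460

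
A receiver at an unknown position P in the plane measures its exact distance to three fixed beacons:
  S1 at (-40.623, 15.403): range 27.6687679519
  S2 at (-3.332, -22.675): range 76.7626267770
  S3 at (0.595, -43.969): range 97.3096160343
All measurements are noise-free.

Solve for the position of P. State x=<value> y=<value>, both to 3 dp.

eq1: (x + 40.623)² + (y − 15.403)² = 27.6687679519²
eq2: (x + 3.332)² + (y + 22.675)² = 76.7626267770²
eq3: (x − 0.595)² + (y + 43.969)² = 97.3096160343²
eq2−eq3, eq2−eq1 (x²,y² cancel):
  7.854·x − 42.588·y = -2168.291366
  -74.582·x + 76.156·y = 6489.162839
det = 7.854·76.156 − -42.588·-74.582 = -2578.168992
x = (-2168.291366·76.156 − -42.588·6489.162839) / -2578.168992 = -43.143824
y = (7.854·6489.162839 − -2168.291366·-74.582) / -2578.168992 = 42.956696

x=-43.144 y=42.957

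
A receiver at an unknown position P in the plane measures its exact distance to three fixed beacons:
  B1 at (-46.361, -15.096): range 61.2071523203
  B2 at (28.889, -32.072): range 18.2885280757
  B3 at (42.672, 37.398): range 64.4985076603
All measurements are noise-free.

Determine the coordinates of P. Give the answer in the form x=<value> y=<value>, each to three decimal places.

x=14.592 y=-20.667

eq1: (x + 46.361)² + (y + 15.096)² = 61.2071523203²
eq2: (x − 28.889)² + (y + 32.072)² = 18.2885280757²
eq3: (x − 42.672)² + (y − 37.398)² = 64.4985076603²
eq2−eq3, eq2−eq1 (x²,y² cancel):
  27.566·x + 138.940·y = -2469.264748
  -150.500·x + 33.952·y = -2897.801204
det = 27.566·33.952 − 138.940·-150.500 = 21846.390832
x = (-2469.264748·33.952 − 138.940·-2897.801204) / 21846.390832 = 14.592068
y = (27.566·-2897.801204 − -2469.264748·-150.500) / 21846.390832 = -20.667264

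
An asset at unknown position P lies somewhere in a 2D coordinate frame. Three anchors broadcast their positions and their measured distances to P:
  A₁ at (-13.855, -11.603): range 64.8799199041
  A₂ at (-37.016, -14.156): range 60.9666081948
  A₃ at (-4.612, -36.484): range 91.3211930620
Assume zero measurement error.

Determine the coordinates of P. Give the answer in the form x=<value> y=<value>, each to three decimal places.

x=-42.618 y=46.553

eq1: (x + 13.855)² + (y + 11.603)² = 64.8799199041²
eq2: (x + 37.016)² + (y + 14.156)² = 60.9666081948²
eq3: (x + 4.612)² + (y + 36.484)² = 91.3211930620²
eq1−eq2, eq1−eq3 (x²,y² cancel):
  -46.322·x − 5.106·y = 1736.462650
  18.486·x − 49.762·y = -3104.394130
det = -46.322·-49.762 − -5.106·18.486 = 2399.464880
x = (1736.462650·-49.762 − -5.106·-3104.394130) / 2399.464880 = -42.618207
y = (-46.322·-3104.394130 − 1736.462650·18.486) / 2399.464880 = 46.552670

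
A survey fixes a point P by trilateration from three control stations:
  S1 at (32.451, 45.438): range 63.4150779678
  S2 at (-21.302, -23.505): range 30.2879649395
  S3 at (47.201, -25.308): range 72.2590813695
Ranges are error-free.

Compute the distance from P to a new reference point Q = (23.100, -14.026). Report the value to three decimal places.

eq1: (x − 32.451)² + (y − 45.438)² = 63.4150779678²
eq2: (x + 21.302)² + (y + 23.505)² = 30.2879649395²
eq3: (x − 47.201)² + (y + 25.308)² = 72.2590813695²
eq2−eq1, eq2−eq3 (x²,y² cancel):
  107.506·x + 137.886·y = -992.692277
  137.006·x − 3.606·y = -2441.844984
det = 107.506·-3.606 − 137.886·137.006 = -19278.875952
x = (-992.692277·-3.606 − 137.886·-2441.844984) / -19278.875952 = -17.650193
y = (107.506·-2441.844984 − -992.692277·137.006) / -19278.875952 = 6.562011
|P − Q| = √((-17.650193 − 23.100)² + (6.562011 − -14.026)²) = 45.655716

45.656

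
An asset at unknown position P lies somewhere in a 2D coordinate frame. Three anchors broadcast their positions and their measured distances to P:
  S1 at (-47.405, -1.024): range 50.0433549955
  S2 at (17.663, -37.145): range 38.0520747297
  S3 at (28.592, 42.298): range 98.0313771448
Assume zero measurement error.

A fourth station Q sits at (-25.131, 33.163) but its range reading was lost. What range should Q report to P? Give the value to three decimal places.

eq1: (x + 47.405)² + (y + 1.024)² = 50.0433549955²
eq2: (x − 17.663)² + (y + 37.145)² = 38.0520747297²
eq3: (x − 28.592)² + (y − 42.298)² = 98.0313771448²
eq1−eq3, eq1−eq2 (x²,y² cancel):
  151.994·x + 86.644·y = -6747.472859
  130.136·x − 72.242·y = 499.826981
det = 151.994·-72.242 − 86.644·130.136 = -22255.854132
x = (-6747.472859·-72.242 − 86.644·499.826981) / -22255.854132 = -19.956274
y = (151.994·499.826981 − -6747.472859·130.136) / -22255.854132 = -42.867815
|P − Q| = √((-19.956274 − -25.131)² + (-42.867815 − 33.163)²) = 76.206709

76.207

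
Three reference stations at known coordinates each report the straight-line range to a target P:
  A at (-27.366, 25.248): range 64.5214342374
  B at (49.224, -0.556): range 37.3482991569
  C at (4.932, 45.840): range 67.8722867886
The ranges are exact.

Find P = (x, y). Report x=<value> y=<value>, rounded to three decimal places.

eq1: (x + 27.366)² + (y − 25.248)² = 64.5214342374²
eq2: (x − 49.224)² + (y + 0.556)² = 37.3482991569²
eq3: (x − 4.932)² + (y − 45.840)² = 67.8722867886²
eq1−eq2, eq1−eq3 (x²,y² cancel):
  153.180·x − 51.608·y = 3805.071878
  64.596·x + 41.184·y = 295.638926
det = 153.180·41.184 − -51.608·64.596 = 9642.235488
x = (3805.071878·41.184 − -51.608·295.638926) / 9642.235488 = 17.834600
y = (153.180·295.638926 − 3805.071878·64.596) / 9642.235488 = -20.794602

x=17.835 y=-20.795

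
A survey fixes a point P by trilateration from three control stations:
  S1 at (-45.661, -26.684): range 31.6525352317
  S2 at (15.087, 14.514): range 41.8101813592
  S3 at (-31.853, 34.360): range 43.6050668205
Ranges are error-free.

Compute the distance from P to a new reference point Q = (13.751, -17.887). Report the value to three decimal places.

eq1: (x + 45.661)² + (y + 26.684)² = 31.6525352317²
eq2: (x − 15.087)² + (y − 14.514)² = 41.8101813592²
eq3: (x + 31.853)² + (y − 34.360)² = 43.6050668205²
eq2−eq3, eq2−eq1 (x²,y² cancel):
  -93.880·x + 39.692·y = 1603.638857
  -121.496·x − 82.396·y = 3104.897291
det = -93.880·-82.396 − 39.692·-121.496 = 12557.755712
x = (1603.638857·-82.396 − 39.692·3104.897291) / 12557.755712 = -20.335880
y = (-93.880·3104.897291 − 1603.638857·-121.496) / 12557.755712 = -7.696602
|P − Q| = √((-20.335880 − 13.751)² + (-7.696602 − -17.887)²) = 35.577515

35.578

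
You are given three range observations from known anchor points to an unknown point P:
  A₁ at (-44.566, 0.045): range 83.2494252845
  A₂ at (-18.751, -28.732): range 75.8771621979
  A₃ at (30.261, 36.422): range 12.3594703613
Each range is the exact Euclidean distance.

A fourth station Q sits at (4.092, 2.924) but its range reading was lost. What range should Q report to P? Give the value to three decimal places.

eq1: (x + 44.566)² + (y − 0.045)² = 83.2494252845²
eq2: (x + 18.751)² + (y + 28.732)² = 75.8771621979²
eq3: (x − 30.261)² + (y − 36.422)² = 12.3594703613²
eq3−eq2, eq3−eq1 (x²,y² cancel):
  -98.024·x − 130.308·y = -6669.749616
  -149.654·x − 72.754·y = -7033.870127
det = -98.024·-72.754 − -130.308·-149.654 = -12369.475336
x = (-6669.749616·-72.754 − -130.308·-7033.870127) / -12369.475336 = 34.869594
y = (-98.024·-7033.870127 − -6669.749616·-149.654) / -12369.475336 = 24.953898
|P − Q| = √((34.869594 − 4.092)² + (24.953898 − 2.924)²) = 37.849395

37.849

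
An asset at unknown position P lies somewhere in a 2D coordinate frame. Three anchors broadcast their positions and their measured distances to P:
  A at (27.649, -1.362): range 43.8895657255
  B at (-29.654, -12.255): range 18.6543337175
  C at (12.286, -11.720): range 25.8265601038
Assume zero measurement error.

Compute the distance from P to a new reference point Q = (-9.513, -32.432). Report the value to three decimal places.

13.414

eq1: (x − 27.649)² + (y + 1.362)² = 43.8895657255²
eq2: (x + 29.654)² + (y + 12.255)² = 18.6543337175²
eq3: (x − 12.286)² + (y + 11.720)² = 25.8265601038²
eq1−eq3, eq1−eq2 (x²,y² cancel):
  -30.726·x − 20.716·y = 781.264724
  -114.606·x − 21.786·y = 1841.532309
det = -30.726·-21.786 − -20.716·-114.606 = -1704.781260
x = (781.264724·-21.786 − -20.716·1841.532309) / -1704.781260 = -12.393701
y = (-30.726·1841.532309 − 781.264724·-114.606) / -1704.781260 = -19.330752
|P − Q| = √((-12.393701 − -9.513)² + (-19.330752 − -32.432)²) = 13.414214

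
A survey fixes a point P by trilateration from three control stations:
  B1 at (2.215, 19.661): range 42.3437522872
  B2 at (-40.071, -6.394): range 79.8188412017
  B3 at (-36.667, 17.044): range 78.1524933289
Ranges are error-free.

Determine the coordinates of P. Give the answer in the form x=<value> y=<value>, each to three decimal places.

x=39.520 y=-0.372

eq1: (x − 2.215)² + (y − 19.661)² = 42.3437522872²
eq2: (x + 40.071)² + (y + 6.394)² = 79.8188412017²
eq3: (x + 36.667)² + (y − 17.044)² = 78.1524933289²
eq2−eq3, eq2−eq1 (x²,y² cancel):
  6.808·x + 46.876·y = 251.633745
  84.572·x + 52.110·y = 3322.946922
det = 6.808·52.110 − 46.876·84.572 = -3609.632192
x = (251.633745·52.110 − 46.876·3322.946922) / -3609.632192 = 39.520322
y = (6.808·3322.946922 − 251.633745·84.572) / -3609.632192 = -0.371632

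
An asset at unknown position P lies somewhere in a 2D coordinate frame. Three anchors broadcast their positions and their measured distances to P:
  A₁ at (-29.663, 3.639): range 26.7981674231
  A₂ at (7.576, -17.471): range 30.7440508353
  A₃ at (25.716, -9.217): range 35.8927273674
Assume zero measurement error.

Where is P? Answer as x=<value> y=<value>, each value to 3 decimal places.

x=-3.909 y=11.047

eq1: (x + 29.663)² + (y − 3.639)² = 26.7981674231²
eq2: (x − 7.576)² + (y + 17.471)² = 30.7440508353²
eq3: (x − 25.716)² + (y + 9.217)² = 35.8927273674²
eq3−eq1, eq3−eq2 (x²,y² cancel):
  -110.758·x + 25.712·y = 717.016246
  -36.280·x − 16.508·y = -40.542912
det = -110.758·-16.508 − 25.712·-36.280 = 2761.224424
x = (717.016246·-16.508 − 25.712·-40.542912) / 2761.224424 = -3.909159
y = (-110.758·-40.542912 − 717.016246·-36.280) / 2761.224424 = 11.047201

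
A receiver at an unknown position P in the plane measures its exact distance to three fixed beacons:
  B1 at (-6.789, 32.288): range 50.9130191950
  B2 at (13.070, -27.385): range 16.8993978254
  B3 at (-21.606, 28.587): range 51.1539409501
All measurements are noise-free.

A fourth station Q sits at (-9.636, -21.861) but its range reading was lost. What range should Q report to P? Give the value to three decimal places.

9.160

eq1: (x + 6.789)² + (y − 32.288)² = 50.9130191950²
eq2: (x − 13.070)² + (y + 27.385)² = 16.8993978254²
eq3: (x + 21.606)² + (y − 28.587)² = 51.1539409501²
eq2−eq1, eq2−eq3 (x²,y² cancel):
  -39.718·x + 119.346·y = -2138.703537
  -69.352·x + 111.944·y = -1967.863348
det = -39.718·111.944 − 119.346·-69.352 = 3830.692000
x = (-2138.703537·111.944 − 119.346·-1967.863348) / 3830.692000 = -1.189970
y = (-39.718·-1967.863348 − -2138.703537·-69.352) / 3830.692000 = -18.316213
|P − Q| = √((-1.189970 − -9.636)² + (-18.316213 − -21.861)²) = 9.159745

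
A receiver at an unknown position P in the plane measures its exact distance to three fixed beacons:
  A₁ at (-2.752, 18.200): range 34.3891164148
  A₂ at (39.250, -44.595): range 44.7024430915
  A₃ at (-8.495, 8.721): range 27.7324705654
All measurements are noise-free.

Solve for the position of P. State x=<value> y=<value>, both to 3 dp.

eq1: (x + 2.752)² + (y − 18.200)² = 34.3891164148²
eq2: (x − 39.250)² + (y + 44.595)² = 44.7024430915²
eq3: (x + 8.495)² + (y − 8.721)² = 27.7324705654²
eq2−eq1, eq2−eq3 (x²,y² cancel):
  -84.004·x + 125.590·y = -2374.765930
  -95.490·x + 106.632·y = -2151.837164
det = -84.004·106.632 − 125.590·-95.490 = 3035.074572
x = (-2374.765930·106.632 − 125.590·-2151.837164) / 3035.074572 = 5.608821
y = (-84.004·-2151.837164 − -2374.765930·-95.490) / 3035.074572 = -15.157278

x=5.609 y=-15.157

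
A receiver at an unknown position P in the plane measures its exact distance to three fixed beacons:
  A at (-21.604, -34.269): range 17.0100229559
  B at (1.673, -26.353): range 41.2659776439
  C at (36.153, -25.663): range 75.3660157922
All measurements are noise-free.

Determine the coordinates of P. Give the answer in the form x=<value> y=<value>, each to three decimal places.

x=-38.571 y=-35.481

eq1: (x + 21.604)² + (y + 34.269)² = 17.0100229559²
eq2: (x − 1.673)² + (y + 26.353)² = 41.2659776439²
eq3: (x − 36.153)² + (y + 25.663)² = 75.3660157922²
eq3−eq1, eq3−eq2 (x²,y² cancel):
  -115.514·x − 17.212·y = 5066.163654
  -68.960·x − 1.380·y = 2708.805985
det = -115.514·-1.380 − -17.212·-68.960 = -1027.530200
x = (5066.163654·-1.380 − -17.212·2708.805985) / -1027.530200 = -38.570801
y = (-115.514·2708.805985 − 5066.163654·-68.960) / -1027.530200 = -35.480836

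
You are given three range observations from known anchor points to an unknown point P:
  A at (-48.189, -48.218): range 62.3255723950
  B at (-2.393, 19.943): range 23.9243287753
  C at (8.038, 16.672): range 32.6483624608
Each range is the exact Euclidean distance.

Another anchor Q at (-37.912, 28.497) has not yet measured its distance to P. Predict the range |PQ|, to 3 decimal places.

24.031

eq1: (x + 48.189)² + (y + 48.218)² = 62.3255723950²
eq2: (x + 2.393)² + (y − 19.943)² = 23.9243287753²
eq3: (x − 8.038)² + (y − 16.672)² = 32.6483624608²
eq1−eq2, eq1−eq3 (x²,y² cancel):
  91.592·x + 136.322·y = -931.602080
  112.454·x + 129.780·y = -1486.028814
det = 91.592·129.780 − 136.322·112.454 = -3443.144428
x = (-931.602080·129.780 − 136.322·-1486.028814) / -3443.144428 = -23.721079
y = (91.592·-1486.028814 − -931.602080·112.454) / -3443.144428 = 9.103879
|P − Q| = √((-23.721079 − -37.912)² + (9.103879 − 28.497)²) = 24.030717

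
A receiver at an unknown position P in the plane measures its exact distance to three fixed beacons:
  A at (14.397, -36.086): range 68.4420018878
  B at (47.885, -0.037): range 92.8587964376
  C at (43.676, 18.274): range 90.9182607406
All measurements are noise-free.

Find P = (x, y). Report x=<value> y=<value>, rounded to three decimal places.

eq1: (x − 14.397)² + (y + 36.086)² = 68.4420018878²
eq2: (x − 47.885)² + (y + 0.037)² = 92.8587964376²
eq3: (x − 43.676)² + (y − 18.274)² = 90.9182607406²
eq1−eq2, eq1−eq3 (x²,y² cancel):
  66.976·x + 72.098·y = -3154.946864
  58.558·x + 108.720·y = -2849.763467
det = 66.976·108.720 − 72.098·58.558 = 3059.716036
x = (-3154.946864·108.720 − 72.098·-2849.763467) / 3059.716036 = -44.953053
y = (66.976·-2849.763467 − -3154.946864·58.558) / 3059.716036 = -1.999656

x=-44.953 y=-2.000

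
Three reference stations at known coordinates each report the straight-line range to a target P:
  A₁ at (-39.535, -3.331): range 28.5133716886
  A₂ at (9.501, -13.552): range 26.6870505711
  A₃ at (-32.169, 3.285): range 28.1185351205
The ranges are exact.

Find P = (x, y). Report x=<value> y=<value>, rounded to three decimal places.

x=-16.397 y=-19.994

eq1: (x + 39.535)² + (y + 3.331)² = 28.5133716886²
eq2: (x − 9.501)² + (y + 13.552)² = 26.6870505711²
eq3: (x + 32.169)² + (y − 3.285)² = 28.1185351205²
eq2−eq1, eq2−eq3 (x²,y² cancel):
  -98.072·x + 20.442·y = 1199.372384
  -83.340·x + 33.674·y = 693.256732
det = -98.072·33.674 − 20.442·-83.340 = -1598.840248
x = (1199.372384·33.674 − 20.442·693.256732) / -1598.840248 = -16.396955
y = (-98.072·693.256732 − 1199.372384·-83.340) / -1598.840248 = -19.993630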